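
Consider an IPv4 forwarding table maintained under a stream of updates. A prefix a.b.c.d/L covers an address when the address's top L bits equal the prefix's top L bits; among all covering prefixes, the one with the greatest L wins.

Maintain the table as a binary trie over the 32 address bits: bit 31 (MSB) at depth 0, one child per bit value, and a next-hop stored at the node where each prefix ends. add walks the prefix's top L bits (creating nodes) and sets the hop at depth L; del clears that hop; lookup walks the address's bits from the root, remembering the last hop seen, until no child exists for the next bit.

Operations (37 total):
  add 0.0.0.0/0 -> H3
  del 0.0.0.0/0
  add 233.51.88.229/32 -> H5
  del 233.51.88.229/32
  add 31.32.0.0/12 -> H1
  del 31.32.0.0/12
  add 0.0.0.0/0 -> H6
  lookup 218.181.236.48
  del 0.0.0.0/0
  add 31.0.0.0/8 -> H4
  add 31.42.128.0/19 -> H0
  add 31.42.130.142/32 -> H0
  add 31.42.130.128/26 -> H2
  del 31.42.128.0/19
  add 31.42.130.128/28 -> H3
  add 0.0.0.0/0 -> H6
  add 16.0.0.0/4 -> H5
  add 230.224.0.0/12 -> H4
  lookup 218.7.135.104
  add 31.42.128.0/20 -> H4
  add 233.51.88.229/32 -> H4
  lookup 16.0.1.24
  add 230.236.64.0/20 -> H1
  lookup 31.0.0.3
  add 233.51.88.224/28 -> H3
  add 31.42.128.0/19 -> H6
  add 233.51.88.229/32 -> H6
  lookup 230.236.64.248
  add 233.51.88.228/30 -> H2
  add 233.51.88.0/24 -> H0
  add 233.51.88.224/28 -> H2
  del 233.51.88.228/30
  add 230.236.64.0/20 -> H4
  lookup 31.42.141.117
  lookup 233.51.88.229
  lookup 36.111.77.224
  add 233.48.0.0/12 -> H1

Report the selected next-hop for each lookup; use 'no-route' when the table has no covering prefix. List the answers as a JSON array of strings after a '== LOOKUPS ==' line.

Apply in order:
  add 0.0.0.0/0 -> H3 at depth 0
  - 0.0.0.0/0 clear@0
  add 233.51.88.229/32 -> H5 at depth 32
  - 233.51.88.229/32 clear@32
  add 31.32.0.0/12 -> H1 at depth 12
  - 31.32.0.0/12 clear@12
  add 0.0.0.0/0 -> H6 at depth 0
  lookup 218.181.236.48: bits 11 walk d0:H6→d1:-→d2:- -> H6
  - 0.0.0.0/0 clear@0
  add 31.0.0.0/8 -> H4 at depth 8
  add 31.42.128.0/19 -> H0 at depth 19
  add 31.42.130.142/32 -> H0 at depth 32
  add 31.42.130.128/26 -> H2 at depth 26
  - 31.42.128.0/19 clear@19
  add 31.42.130.128/28 -> H3 at depth 28
  add 0.0.0.0/0 -> H6 at depth 0
  add 16.0.0.0/4 -> H5 at depth 4
  add 230.224.0.0/12 -> H4 at depth 12
  lookup 218.7.135.104: bits 11 walk d0:H6→d1:-→d2:- -> H6
  add 31.42.128.0/20 -> H4 at depth 20
  add 233.51.88.229/32 -> H4 at depth 32
  lookup 16.0.1.24: bits 0001 walk d0:H6→d1:-→d2:-→d3:-→d4:H5 -> H5
  add 230.236.64.0/20 -> H1 at depth 20
  lookup 31.0.0.3: bits 0001111100 walk d0:H6→d1:-→d2:-→d3:-→d4:H5→d5:-→d6:-→d7:-→d8:H4→d9:-→d10:- -> H4
  add 233.51.88.224/28 -> H3 at depth 28
  add 31.42.128.0/19 -> H6 at depth 19
  add 233.51.88.229/32 -> H6 at depth 32
  lookup 230.236.64.248: bits 11100110111011000100 walk d0:H6→d1:-→d2:-→d3:-→d4:-→d5:-→d6:-→d7:-→d8:-→d9:-→d10:-→d11:-→d12:H4→d13:-→d14:-→d15:-→d16:-→d17:-→d18:-→d19:-→d20:H1 -> H1
  add 233.51.88.228/30 -> H2 at depth 30
  add 233.51.88.0/24 -> H0 at depth 24
  add 233.51.88.224/28 -> H2 at depth 28
  - 233.51.88.228/30 clear@30
  add 230.236.64.0/20 -> H4 at depth 20
  lookup 31.42.141.117: bits 00011111001010101000 walk d0:H6→d1:-→d2:-→d3:-→d4:H5→d5:-→d6:-→d7:-→d8:H4→d9:-→d10:-→d11:-→d12:-→d13:-→d14:-→d15:-→d16:-→d17:-→d18:-→d19:H6→d20:H4 -> H4
  lookup 233.51.88.229: bits 11101001001100110101100011100101 walk d0:H6→d1:-→d2:-→d3:-→d4:-→d5:-→d6:-→d7:-→d8:-→d9:-→d10:-→d11:-→d12:-→d13:-→d14:-→d15:-→d16:-→d17:-→d18:-→d19:-→d20:-→d21:-→d22:-→d23:-→d24:H0→d25:-→d26:-→d27:-→d28:H2→d29:-→d30:-→d31:-→d32:H6 -> H6
  lookup 36.111.77.224: bits 00 walk d0:H6→d1:-→d2:- -> H6
  add 233.48.0.0/12 -> H1 at depth 12

== LOOKUPS ==
["H6","H6","H5","H4","H1","H4","H6","H6"]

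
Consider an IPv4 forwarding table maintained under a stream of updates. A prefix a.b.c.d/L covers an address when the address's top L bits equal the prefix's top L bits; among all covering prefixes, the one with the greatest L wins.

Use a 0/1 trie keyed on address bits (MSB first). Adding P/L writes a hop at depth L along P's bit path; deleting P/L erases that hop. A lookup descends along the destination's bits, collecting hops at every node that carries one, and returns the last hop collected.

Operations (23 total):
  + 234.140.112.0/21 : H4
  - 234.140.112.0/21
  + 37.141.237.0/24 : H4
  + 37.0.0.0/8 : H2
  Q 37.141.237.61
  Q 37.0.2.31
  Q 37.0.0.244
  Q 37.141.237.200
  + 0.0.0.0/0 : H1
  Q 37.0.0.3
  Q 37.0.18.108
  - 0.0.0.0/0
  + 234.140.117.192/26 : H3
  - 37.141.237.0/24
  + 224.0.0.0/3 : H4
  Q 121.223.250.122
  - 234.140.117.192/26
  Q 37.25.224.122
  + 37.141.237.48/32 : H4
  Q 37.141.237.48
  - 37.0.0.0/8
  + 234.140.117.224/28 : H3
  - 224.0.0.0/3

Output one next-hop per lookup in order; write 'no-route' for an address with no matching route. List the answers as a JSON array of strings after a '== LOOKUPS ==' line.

Trace:
  + 234.140.112.0/21 (H4) depth=21
  - 234.140.112.0/21 clear@21
  + 37.141.237.0/24 (H4) depth=24
  + 37.0.0.0/8 (H2) depth=8
  ? 37.141.237.61  path d0:-→d1:-→d2:-→d3:-→d4:-→d5:-→d6:-→d7:-→d8:H2→d9:-→d10:-→d11:-→d12:-→d13:-→d14:-→d15:-→d16:-→d17:-→d18:-→d19:-→d20:-→d21:-→d22:-→d23:-→d24:H4  best=H4
  ? 37.0.2.31  path d0:-→d1:-→d2:-→d3:-→d4:-→d5:-→d6:-→d7:-→d8:H2  best=H2
  ? 37.0.0.244  path d0:-→d1:-→d2:-→d3:-→d4:-→d5:-→d6:-→d7:-→d8:H2  best=H2
  ? 37.141.237.200  path d0:-→d1:-→d2:-→d3:-→d4:-→d5:-→d6:-→d7:-→d8:H2→d9:-→d10:-→d11:-→d12:-→d13:-→d14:-→d15:-→d16:-→d17:-→d18:-→d19:-→d20:-→d21:-→d22:-→d23:-→d24:H4  best=H4
  + 0.0.0.0/0 (H1) depth=0
  ? 37.0.0.3  path d0:H1→d1:-→d2:-→d3:-→d4:-→d5:-→d6:-→d7:-→d8:H2  best=H2
  ? 37.0.18.108  path d0:H1→d1:-→d2:-→d3:-→d4:-→d5:-→d6:-→d7:-→d8:H2  best=H2
  - 0.0.0.0/0 clear@0
  + 234.140.117.192/26 (H3) depth=26
  - 37.141.237.0/24 clear@24
  + 224.0.0.0/3 (H4) depth=3
  ? 121.223.250.122  path d0:-→d1:-  best=no-route
  - 234.140.117.192/26 clear@26
  ? 37.25.224.122  path d0:-→d1:-→d2:-→d3:-→d4:-→d5:-→d6:-→d7:-→d8:H2  best=H2
  + 37.141.237.48/32 (H4) depth=32
  ? 37.141.237.48  path d0:-→d1:-→d2:-→d3:-→d4:-→d5:-→d6:-→d7:-→d8:H2→d9:-→d10:-→d11:-→d12:-→d13:-→d14:-→d15:-→d16:-→d17:-→d18:-→d19:-→d20:-→d21:-→d22:-→d23:-→d24:-→d25:-→d26:-→d27:-→d28:-→d29:-→d30:-→d31:-→d32:H4  best=H4
  - 37.0.0.0/8 clear@8
  + 234.140.117.224/28 (H3) depth=28
  - 224.0.0.0/3 clear@3

== LOOKUPS ==
["H4","H2","H2","H4","H2","H2","no-route","H2","H4"]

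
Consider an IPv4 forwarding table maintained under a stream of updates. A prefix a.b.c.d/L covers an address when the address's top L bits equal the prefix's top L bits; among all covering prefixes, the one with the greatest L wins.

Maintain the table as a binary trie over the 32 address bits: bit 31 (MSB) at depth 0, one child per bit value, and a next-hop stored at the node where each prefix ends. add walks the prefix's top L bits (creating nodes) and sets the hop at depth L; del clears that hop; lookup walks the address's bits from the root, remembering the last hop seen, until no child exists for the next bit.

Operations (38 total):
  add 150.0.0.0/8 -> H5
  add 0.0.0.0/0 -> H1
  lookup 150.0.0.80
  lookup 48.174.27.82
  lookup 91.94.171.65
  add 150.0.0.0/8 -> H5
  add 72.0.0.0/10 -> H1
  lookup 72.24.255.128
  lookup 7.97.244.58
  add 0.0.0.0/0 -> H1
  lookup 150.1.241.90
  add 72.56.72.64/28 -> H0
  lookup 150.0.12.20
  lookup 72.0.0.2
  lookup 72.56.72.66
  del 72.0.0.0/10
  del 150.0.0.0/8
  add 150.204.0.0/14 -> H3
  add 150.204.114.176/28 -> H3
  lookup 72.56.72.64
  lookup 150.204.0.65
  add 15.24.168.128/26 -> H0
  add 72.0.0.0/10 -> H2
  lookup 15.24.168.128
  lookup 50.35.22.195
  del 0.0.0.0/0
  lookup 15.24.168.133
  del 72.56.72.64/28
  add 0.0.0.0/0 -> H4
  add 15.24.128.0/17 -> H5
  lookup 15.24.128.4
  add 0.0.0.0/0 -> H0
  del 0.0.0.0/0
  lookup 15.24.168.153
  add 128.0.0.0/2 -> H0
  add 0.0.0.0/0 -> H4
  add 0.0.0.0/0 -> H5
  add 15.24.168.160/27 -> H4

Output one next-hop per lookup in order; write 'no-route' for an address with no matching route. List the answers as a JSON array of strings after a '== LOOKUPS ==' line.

Process each operation:
  + 150.0.0.0/8 (H5) depth=8
  + 0.0.0.0/0 (H1) depth=0
  Q 150.0.0.80: descend 10010110 ; hops seen [H1,H5] ; pick H5
  Q 48.174.27.82: descend ε ; hops seen [H1] ; pick H1
  Q 91.94.171.65: descend ε ; hops seen [H1] ; pick H1
  + 150.0.0.0/8 (H5) depth=8
  + 72.0.0.0/10 (H1) depth=10
  Q 72.24.255.128: descend 0100100000 ; hops seen [H1,H1] ; pick H1
  Q 7.97.244.58: descend 0 ; hops seen [H1] ; pick H1
  + 0.0.0.0/0 (H1) depth=0
  Q 150.1.241.90: descend 10010110 ; hops seen [H1,H5] ; pick H5
  + 72.56.72.64/28 (H0) depth=28
  Q 150.0.12.20: descend 10010110 ; hops seen [H1,H5] ; pick H5
  Q 72.0.0.2: descend 0100100000 ; hops seen [H1,H1] ; pick H1
  Q 72.56.72.66: descend 0100100000111000010010000100 ; hops seen [H1,H1,H0] ; pick H0
  del 72.0.0.0/10 (clear depth 10)
  del 150.0.0.0/8 (clear depth 8)
  + 150.204.0.0/14 (H3) depth=14
  + 150.204.114.176/28 (H3) depth=28
  Q 72.56.72.64: descend 0100100000111000010010000100 ; hops seen [H1,H0] ; pick H0
  Q 150.204.0.65: descend 10010110110011000 ; hops seen [H1,H3] ; pick H3
  + 15.24.168.128/26 (H0) depth=26
  + 72.0.0.0/10 (H2) depth=10
  Q 15.24.168.128: descend 00001111000110001010100010 ; hops seen [H1,H0] ; pick H0
  Q 50.35.22.195: descend 00 ; hops seen [H1] ; pick H1
  del 0.0.0.0/0 (clear depth 0)
  Q 15.24.168.133: descend 00001111000110001010100010 ; hops seen [H0] ; pick H0
  del 72.56.72.64/28 (clear depth 28)
  + 0.0.0.0/0 (H4) depth=0
  + 15.24.128.0/17 (H5) depth=17
  Q 15.24.128.4: descend 000011110001100010 ; hops seen [H4,H5] ; pick H5
  + 0.0.0.0/0 (H0) depth=0
  del 0.0.0.0/0 (clear depth 0)
  Q 15.24.168.153: descend 00001111000110001010100010 ; hops seen [H5,H0] ; pick H0
  + 128.0.0.0/2 (H0) depth=2
  + 0.0.0.0/0 (H4) depth=0
  + 0.0.0.0/0 (H5) depth=0
  + 15.24.168.160/27 (H4) depth=27

== LOOKUPS ==
["H5","H1","H1","H1","H1","H5","H5","H1","H0","H0","H3","H0","H1","H0","H5","H0"]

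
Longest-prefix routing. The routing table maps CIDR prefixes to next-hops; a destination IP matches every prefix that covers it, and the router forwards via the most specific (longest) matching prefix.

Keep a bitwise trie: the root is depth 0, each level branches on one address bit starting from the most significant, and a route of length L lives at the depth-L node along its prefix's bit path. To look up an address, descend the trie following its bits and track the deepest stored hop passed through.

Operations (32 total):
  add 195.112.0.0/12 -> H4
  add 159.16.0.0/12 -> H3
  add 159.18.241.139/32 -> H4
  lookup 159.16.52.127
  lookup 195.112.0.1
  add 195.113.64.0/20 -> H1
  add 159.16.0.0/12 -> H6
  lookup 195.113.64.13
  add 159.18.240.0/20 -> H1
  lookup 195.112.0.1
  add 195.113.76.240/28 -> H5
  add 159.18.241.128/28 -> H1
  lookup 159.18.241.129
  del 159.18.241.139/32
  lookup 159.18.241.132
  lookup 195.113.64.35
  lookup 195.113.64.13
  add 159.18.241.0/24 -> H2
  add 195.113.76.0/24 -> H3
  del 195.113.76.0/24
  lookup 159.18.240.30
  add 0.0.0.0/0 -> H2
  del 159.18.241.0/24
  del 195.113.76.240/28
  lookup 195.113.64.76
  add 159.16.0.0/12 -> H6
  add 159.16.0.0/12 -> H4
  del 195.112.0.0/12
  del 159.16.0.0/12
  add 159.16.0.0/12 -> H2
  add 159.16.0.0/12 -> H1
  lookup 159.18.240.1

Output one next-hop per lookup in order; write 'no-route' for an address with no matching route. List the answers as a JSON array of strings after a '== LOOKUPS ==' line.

Trace:
  + 195.112.0.0/12 (H4) depth=12
  + 159.16.0.0/12 (H3) depth=12
  + 159.18.241.139/32 (H4) depth=32
  lookup 159.16.52.127: bits 10011111000100 walk d0:-→d1:-→d2:-→d3:-→d4:-→d5:-→d6:-→d7:-→d8:-→d9:-→d10:-→d11:-→d12:H3→d13:-→d14:- -> H3
  lookup 195.112.0.1: bits 110000110111 walk d0:-→d1:-→d2:-→d3:-→d4:-→d5:-→d6:-→d7:-→d8:-→d9:-→d10:-→d11:-→d12:H4 -> H4
  + 195.113.64.0/20 (H1) depth=20
  + 159.16.0.0/12 (H6) depth=12
  lookup 195.113.64.13: bits 11000011011100010100 walk d0:-→d1:-→d2:-→d3:-→d4:-→d5:-→d6:-→d7:-→d8:-→d9:-→d10:-→d11:-→d12:H4→d13:-→d14:-→d15:-→d16:-→d17:-→d18:-→d19:-→d20:H1 -> H1
  + 159.18.240.0/20 (H1) depth=20
  lookup 195.112.0.1: bits 110000110111000 walk d0:-→d1:-→d2:-→d3:-→d4:-→d5:-→d6:-→d7:-→d8:-→d9:-→d10:-→d11:-→d12:H4→d13:-→d14:-→d15:- -> H4
  + 195.113.76.240/28 (H5) depth=28
  + 159.18.241.128/28 (H1) depth=28
  lookup 159.18.241.129: bits 1001111100010010111100011000 walk d0:-→d1:-→d2:-→d3:-→d4:-→d5:-→d6:-→d7:-→d8:-→d9:-→d10:-→d11:-→d12:H6→d13:-→d14:-→d15:-→d16:-→d17:-→d18:-→d19:-→d20:H1→d21:-→d22:-→d23:-→d24:-→d25:-→d26:-→d27:-→d28:H1 -> H1
  - 159.18.241.139/32 clear@32
  lookup 159.18.241.132: bits 1001111100010010111100011000 walk d0:-→d1:-→d2:-→d3:-→d4:-→d5:-→d6:-→d7:-→d8:-→d9:-→d10:-→d11:-→d12:H6→d13:-→d14:-→d15:-→d16:-→d17:-→d18:-→d19:-→d20:H1→d21:-→d22:-→d23:-→d24:-→d25:-→d26:-→d27:-→d28:H1 -> H1
  lookup 195.113.64.35: bits 11000011011100010100 walk d0:-→d1:-→d2:-→d3:-→d4:-→d5:-→d6:-→d7:-→d8:-→d9:-→d10:-→d11:-→d12:H4→d13:-→d14:-→d15:-→d16:-→d17:-→d18:-→d19:-→d20:H1 -> H1
  lookup 195.113.64.13: bits 11000011011100010100 walk d0:-→d1:-→d2:-→d3:-→d4:-→d5:-→d6:-→d7:-→d8:-→d9:-→d10:-→d11:-→d12:H4→d13:-→d14:-→d15:-→d16:-→d17:-→d18:-→d19:-→d20:H1 -> H1
  + 159.18.241.0/24 (H2) depth=24
  + 195.113.76.0/24 (H3) depth=24
  - 195.113.76.0/24 clear@24
  lookup 159.18.240.30: bits 10011111000100101111000 walk d0:-→d1:-→d2:-→d3:-→d4:-→d5:-→d6:-→d7:-→d8:-→d9:-→d10:-→d11:-→d12:H6→d13:-→d14:-→d15:-→d16:-→d17:-→d18:-→d19:-→d20:H1→d21:-→d22:-→d23:- -> H1
  + 0.0.0.0/0 (H2) depth=0
  - 159.18.241.0/24 clear@24
  - 195.113.76.240/28 clear@28
  lookup 195.113.64.76: bits 11000011011100010100 walk d0:H2→d1:-→d2:-→d3:-→d4:-→d5:-→d6:-→d7:-→d8:-→d9:-→d10:-→d11:-→d12:H4→d13:-→d14:-→d15:-→d16:-→d17:-→d18:-→d19:-→d20:H1 -> H1
  + 159.16.0.0/12 (H6) depth=12
  + 159.16.0.0/12 (H4) depth=12
  - 195.112.0.0/12 clear@12
  - 159.16.0.0/12 clear@12
  + 159.16.0.0/12 (H2) depth=12
  + 159.16.0.0/12 (H1) depth=12
  lookup 159.18.240.1: bits 10011111000100101111000 walk d0:H2→d1:-→d2:-→d3:-→d4:-→d5:-→d6:-→d7:-→d8:-→d9:-→d10:-→d11:-→d12:H1→d13:-→d14:-→d15:-→d16:-→d17:-→d18:-→d19:-→d20:H1→d21:-→d22:-→d23:- -> H1

== LOOKUPS ==
["H3","H4","H1","H4","H1","H1","H1","H1","H1","H1","H1"]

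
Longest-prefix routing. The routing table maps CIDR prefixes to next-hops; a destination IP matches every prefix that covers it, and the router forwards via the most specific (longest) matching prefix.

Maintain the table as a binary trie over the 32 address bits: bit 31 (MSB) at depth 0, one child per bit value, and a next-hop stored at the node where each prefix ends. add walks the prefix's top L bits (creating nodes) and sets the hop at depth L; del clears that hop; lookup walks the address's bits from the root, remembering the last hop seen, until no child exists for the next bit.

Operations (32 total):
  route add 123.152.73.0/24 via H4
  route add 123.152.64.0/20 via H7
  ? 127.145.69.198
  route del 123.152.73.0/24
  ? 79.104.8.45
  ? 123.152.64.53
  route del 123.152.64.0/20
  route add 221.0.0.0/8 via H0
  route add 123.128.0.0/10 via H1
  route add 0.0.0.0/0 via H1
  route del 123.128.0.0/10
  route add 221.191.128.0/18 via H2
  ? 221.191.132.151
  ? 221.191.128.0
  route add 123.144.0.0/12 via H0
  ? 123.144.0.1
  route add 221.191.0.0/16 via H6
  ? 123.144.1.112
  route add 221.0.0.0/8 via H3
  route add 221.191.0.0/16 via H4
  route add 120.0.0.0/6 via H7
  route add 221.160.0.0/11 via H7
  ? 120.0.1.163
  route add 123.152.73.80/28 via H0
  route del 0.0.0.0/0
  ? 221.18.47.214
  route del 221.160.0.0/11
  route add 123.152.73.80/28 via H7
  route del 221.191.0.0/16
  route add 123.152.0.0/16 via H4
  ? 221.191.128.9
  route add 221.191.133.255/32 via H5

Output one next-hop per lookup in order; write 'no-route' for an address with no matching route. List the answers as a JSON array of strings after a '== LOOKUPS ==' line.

Apply in order:
  + 123.152.73.0/24 (H4) depth=24
  + 123.152.64.0/20 (H7) depth=20
  ? 127.145.69.198  path d0:-→d1:-→d2:-→d3:-→d4:-→d5:-  best=no-route
  - 123.152.73.0/24 clear@24
  ? 79.104.8.45  path d0:-→d1:-→d2:-  best=no-route
  ? 123.152.64.53  path d0:-→d1:-→d2:-→d3:-→d4:-→d5:-→d6:-→d7:-→d8:-→d9:-→d10:-→d11:-→d12:-→d13:-→d14:-→d15:-→d16:-→d17:-→d18:-→d19:-→d20:H7  best=H7
  - 123.152.64.0/20 clear@20
  + 221.0.0.0/8 (H0) depth=8
  + 123.128.0.0/10 (H1) depth=10
  + 0.0.0.0/0 (H1) depth=0
  - 123.128.0.0/10 clear@10
  + 221.191.128.0/18 (H2) depth=18
  ? 221.191.132.151  path d0:H1→d1:-→d2:-→d3:-→d4:-→d5:-→d6:-→d7:-→d8:H0→d9:-→d10:-→d11:-→d12:-→d13:-→d14:-→d15:-→d16:-→d17:-→d18:H2  best=H2
  ? 221.191.128.0  path d0:H1→d1:-→d2:-→d3:-→d4:-→d5:-→d6:-→d7:-→d8:H0→d9:-→d10:-→d11:-→d12:-→d13:-→d14:-→d15:-→d16:-→d17:-→d18:H2  best=H2
  + 123.144.0.0/12 (H0) depth=12
  ? 123.144.0.1  path d0:H1→d1:-→d2:-→d3:-→d4:-→d5:-→d6:-→d7:-→d8:-→d9:-→d10:-→d11:-→d12:H0  best=H0
  + 221.191.0.0/16 (H6) depth=16
  ? 123.144.1.112  path d0:H1→d1:-→d2:-→d3:-→d4:-→d5:-→d6:-→d7:-→d8:-→d9:-→d10:-→d11:-→d12:H0  best=H0
  + 221.0.0.0/8 (H3) depth=8
  + 221.191.0.0/16 (H4) depth=16
  + 120.0.0.0/6 (H7) depth=6
  + 221.160.0.0/11 (H7) depth=11
  ? 120.0.1.163  path d0:H1→d1:-→d2:-→d3:-→d4:-→d5:-→d6:H7  best=H7
  + 123.152.73.80/28 (H0) depth=28
  - 0.0.0.0/0 clear@0
  ? 221.18.47.214  path d0:-→d1:-→d2:-→d3:-→d4:-→d5:-→d6:-→d7:-→d8:H3  best=H3
  - 221.160.0.0/11 clear@11
  + 123.152.73.80/28 (H7) depth=28
  - 221.191.0.0/16 clear@16
  + 123.152.0.0/16 (H4) depth=16
  ? 221.191.128.9  path d0:-→d1:-→d2:-→d3:-→d4:-→d5:-→d6:-→d7:-→d8:H3→d9:-→d10:-→d11:-→d12:-→d13:-→d14:-→d15:-→d16:-→d17:-→d18:H2  best=H2
  + 221.191.133.255/32 (H5) depth=32

== LOOKUPS ==
["no-route","no-route","H7","H2","H2","H0","H0","H7","H3","H2"]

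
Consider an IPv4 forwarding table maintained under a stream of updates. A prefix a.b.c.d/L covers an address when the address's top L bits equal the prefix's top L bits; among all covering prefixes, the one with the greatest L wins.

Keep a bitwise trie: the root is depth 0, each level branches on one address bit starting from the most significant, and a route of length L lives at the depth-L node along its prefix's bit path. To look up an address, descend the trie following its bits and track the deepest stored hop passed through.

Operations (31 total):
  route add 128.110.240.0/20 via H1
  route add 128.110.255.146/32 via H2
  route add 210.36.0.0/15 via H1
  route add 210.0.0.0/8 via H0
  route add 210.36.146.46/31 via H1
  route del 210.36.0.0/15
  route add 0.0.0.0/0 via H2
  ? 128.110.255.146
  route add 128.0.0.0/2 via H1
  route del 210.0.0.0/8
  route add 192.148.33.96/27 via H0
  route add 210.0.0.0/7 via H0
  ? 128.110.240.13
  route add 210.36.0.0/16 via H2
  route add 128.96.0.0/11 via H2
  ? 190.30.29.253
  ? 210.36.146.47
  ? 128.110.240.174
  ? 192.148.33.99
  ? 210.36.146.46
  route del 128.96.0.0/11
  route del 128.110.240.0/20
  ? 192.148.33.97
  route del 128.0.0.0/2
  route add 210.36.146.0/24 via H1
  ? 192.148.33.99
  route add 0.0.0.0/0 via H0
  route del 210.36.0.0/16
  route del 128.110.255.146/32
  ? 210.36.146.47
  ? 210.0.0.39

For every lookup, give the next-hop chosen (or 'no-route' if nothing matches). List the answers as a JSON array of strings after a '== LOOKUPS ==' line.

Trace:
  add 128.110.240.0/20 -> H1 at depth 20
  add 128.110.255.146/32 -> H2 at depth 32
  add 210.36.0.0/15 -> H1 at depth 15
  add 210.0.0.0/8 -> H0 at depth 8
  add 210.36.146.46/31 -> H1 at depth 31
  - 210.36.0.0/15 clear@15
  add 0.0.0.0/0 -> H2 at depth 0
  Q 128.110.255.146: descend 10000000011011101111111110010010 ; hops seen [H2,H1,H2] ; pick H2
  add 128.0.0.0/2 -> H1 at depth 2
  - 210.0.0.0/8 clear@8
  add 192.148.33.96/27 -> H0 at depth 27
  add 210.0.0.0/7 -> H0 at depth 7
  Q 128.110.240.13: descend 10000000011011101111 ; hops seen [H2,H1,H1] ; pick H1
  add 210.36.0.0/16 -> H2 at depth 16
  add 128.96.0.0/11 -> H2 at depth 11
  Q 190.30.29.253: descend 10 ; hops seen [H2,H1] ; pick H1
  Q 210.36.146.47: descend 1101001000100100100100100010111 ; hops seen [H2,H0,H2,H1] ; pick H1
  Q 128.110.240.174: descend 10000000011011101111 ; hops seen [H2,H1,H2,H1] ; pick H1
  Q 192.148.33.99: descend 110000001001010000100001011 ; hops seen [H2,H0] ; pick H0
  Q 210.36.146.46: descend 1101001000100100100100100010111 ; hops seen [H2,H0,H2,H1] ; pick H1
  - 128.96.0.0/11 clear@11
  - 128.110.240.0/20 clear@20
  Q 192.148.33.97: descend 110000001001010000100001011 ; hops seen [H2,H0] ; pick H0
  - 128.0.0.0/2 clear@2
  add 210.36.146.0/24 -> H1 at depth 24
  Q 192.148.33.99: descend 110000001001010000100001011 ; hops seen [H2,H0] ; pick H0
  add 0.0.0.0/0 -> H0 at depth 0
  - 210.36.0.0/16 clear@16
  - 128.110.255.146/32 clear@32
  Q 210.36.146.47: descend 1101001000100100100100100010111 ; hops seen [H0,H0,H1,H1] ; pick H1
  Q 210.0.0.39: descend 1101001000 ; hops seen [H0,H0] ; pick H0

== LOOKUPS ==
["H2","H1","H1","H1","H1","H0","H1","H0","H0","H1","H0"]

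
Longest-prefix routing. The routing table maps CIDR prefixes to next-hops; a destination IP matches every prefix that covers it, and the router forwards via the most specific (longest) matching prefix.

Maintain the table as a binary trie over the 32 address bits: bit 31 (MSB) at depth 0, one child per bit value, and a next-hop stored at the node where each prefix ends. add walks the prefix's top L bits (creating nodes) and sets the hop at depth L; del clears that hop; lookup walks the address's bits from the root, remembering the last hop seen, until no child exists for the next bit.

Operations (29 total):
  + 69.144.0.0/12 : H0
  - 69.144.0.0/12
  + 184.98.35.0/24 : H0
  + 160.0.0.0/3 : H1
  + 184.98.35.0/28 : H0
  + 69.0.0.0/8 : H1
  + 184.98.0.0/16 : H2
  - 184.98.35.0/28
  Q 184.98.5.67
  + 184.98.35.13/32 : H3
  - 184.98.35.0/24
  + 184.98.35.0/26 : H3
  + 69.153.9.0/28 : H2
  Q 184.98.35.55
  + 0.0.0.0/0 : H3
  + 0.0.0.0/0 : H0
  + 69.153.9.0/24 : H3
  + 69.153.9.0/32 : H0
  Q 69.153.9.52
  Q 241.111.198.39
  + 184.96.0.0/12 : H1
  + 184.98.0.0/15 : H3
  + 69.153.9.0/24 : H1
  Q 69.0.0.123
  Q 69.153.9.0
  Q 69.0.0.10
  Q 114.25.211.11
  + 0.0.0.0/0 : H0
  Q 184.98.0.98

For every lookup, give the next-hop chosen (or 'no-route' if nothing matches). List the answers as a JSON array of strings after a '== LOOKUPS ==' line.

Trace:
  + 69.144.0.0/12 (H0) depth=12
  - 69.144.0.0/12 clear@12
  + 184.98.35.0/24 (H0) depth=24
  + 160.0.0.0/3 (H1) depth=3
  + 184.98.35.0/28 (H0) depth=28
  + 69.0.0.0/8 (H1) depth=8
  + 184.98.0.0/16 (H2) depth=16
  - 184.98.35.0/28 clear@28
  lookup 184.98.5.67: bits 101110000110001000 walk d0:-→d1:-→d2:-→d3:H1→d4:-→d5:-→d6:-→d7:-→d8:-→d9:-→d10:-→d11:-→d12:-→d13:-→d14:-→d15:-→d16:H2→d17:-→d18:- -> H2
  + 184.98.35.13/32 (H3) depth=32
  - 184.98.35.0/24 clear@24
  + 184.98.35.0/26 (H3) depth=26
  + 69.153.9.0/28 (H2) depth=28
  lookup 184.98.35.55: bits 10111000011000100010001100 walk d0:-→d1:-→d2:-→d3:H1→d4:-→d5:-→d6:-→d7:-→d8:-→d9:-→d10:-→d11:-→d12:-→d13:-→d14:-→d15:-→d16:H2→d17:-→d18:-→d19:-→d20:-→d21:-→d22:-→d23:-→d24:-→d25:-→d26:H3 -> H3
  + 0.0.0.0/0 (H3) depth=0
  + 0.0.0.0/0 (H0) depth=0
  + 69.153.9.0/24 (H3) depth=24
  + 69.153.9.0/32 (H0) depth=32
  lookup 69.153.9.52: bits 01000101100110010000100100 walk d0:H0→d1:-→d2:-→d3:-→d4:-→d5:-→d6:-→d7:-→d8:H1→d9:-→d10:-→d11:-→d12:-→d13:-→d14:-→d15:-→d16:-→d17:-→d18:-→d19:-→d20:-→d21:-→d22:-→d23:-→d24:H3→d25:-→d26:- -> H3
  lookup 241.111.198.39: bits 1 walk d0:H0→d1:- -> H0
  + 184.96.0.0/12 (H1) depth=12
  + 184.98.0.0/15 (H3) depth=15
  + 69.153.9.0/24 (H1) depth=24
  lookup 69.0.0.123: bits 01000101 walk d0:H0→d1:-→d2:-→d3:-→d4:-→d5:-→d6:-→d7:-→d8:H1 -> H1
  lookup 69.153.9.0: bits 01000101100110010000100100000000 walk d0:H0→d1:-→d2:-→d3:-→d4:-→d5:-→d6:-→d7:-→d8:H1→d9:-→d10:-→d11:-→d12:-→d13:-→d14:-→d15:-→d16:-→d17:-→d18:-→d19:-→d20:-→d21:-→d22:-→d23:-→d24:H1→d25:-→d26:-→d27:-→d28:H2→d29:-→d30:-→d31:-→d32:H0 -> H0
  lookup 69.0.0.10: bits 01000101 walk d0:H0→d1:-→d2:-→d3:-→d4:-→d5:-→d6:-→d7:-→d8:H1 -> H1
  lookup 114.25.211.11: bits 01 walk d0:H0→d1:-→d2:- -> H0
  + 0.0.0.0/0 (H0) depth=0
  lookup 184.98.0.98: bits 101110000110001000 walk d0:H0→d1:-→d2:-→d3:H1→d4:-→d5:-→d6:-→d7:-→d8:-→d9:-→d10:-→d11:-→d12:H1→d13:-→d14:-→d15:H3→d16:H2→d17:-→d18:- -> H2

== LOOKUPS ==
["H2","H3","H3","H0","H1","H0","H1","H0","H2"]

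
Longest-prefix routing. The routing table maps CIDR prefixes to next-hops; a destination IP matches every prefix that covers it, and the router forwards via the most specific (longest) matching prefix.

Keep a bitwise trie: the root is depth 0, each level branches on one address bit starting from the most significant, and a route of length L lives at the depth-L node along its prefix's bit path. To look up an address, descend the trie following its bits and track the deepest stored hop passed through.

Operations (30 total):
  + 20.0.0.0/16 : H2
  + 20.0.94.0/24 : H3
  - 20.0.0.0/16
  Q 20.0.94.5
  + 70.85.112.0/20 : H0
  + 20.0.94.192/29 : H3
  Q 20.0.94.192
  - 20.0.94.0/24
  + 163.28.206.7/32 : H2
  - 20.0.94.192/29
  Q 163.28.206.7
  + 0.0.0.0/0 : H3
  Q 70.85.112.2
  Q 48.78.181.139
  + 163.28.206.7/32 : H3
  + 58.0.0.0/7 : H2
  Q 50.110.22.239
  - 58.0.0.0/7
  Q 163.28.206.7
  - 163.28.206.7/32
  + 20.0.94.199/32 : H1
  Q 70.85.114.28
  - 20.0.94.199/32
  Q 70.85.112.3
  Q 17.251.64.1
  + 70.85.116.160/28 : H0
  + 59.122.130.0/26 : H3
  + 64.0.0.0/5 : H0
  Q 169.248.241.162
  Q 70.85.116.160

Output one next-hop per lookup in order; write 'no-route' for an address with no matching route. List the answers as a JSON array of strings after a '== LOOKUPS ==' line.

Trace:
  + 20.0.0.0/16 (H2) depth=16
  + 20.0.94.0/24 (H3) depth=24
  del 20.0.0.0/16 (clear depth 16)
  lookup 20.0.94.5: bits 000101000000000001011110 walk d0:-→d1:-→d2:-→d3:-→d4:-→d5:-→d6:-→d7:-→d8:-→d9:-→d10:-→d11:-→d12:-→d13:-→d14:-→d15:-→d16:-→d17:-→d18:-→d19:-→d20:-→d21:-→d22:-→d23:-→d24:H3 -> H3
  + 70.85.112.0/20 (H0) depth=20
  + 20.0.94.192/29 (H3) depth=29
  lookup 20.0.94.192: bits 00010100000000000101111011000 walk d0:-→d1:-→d2:-→d3:-→d4:-→d5:-→d6:-→d7:-→d8:-→d9:-→d10:-→d11:-→d12:-→d13:-→d14:-→d15:-→d16:-→d17:-→d18:-→d19:-→d20:-→d21:-→d22:-→d23:-→d24:H3→d25:-→d26:-→d27:-→d28:-→d29:H3 -> H3
  del 20.0.94.0/24 (clear depth 24)
  + 163.28.206.7/32 (H2) depth=32
  del 20.0.94.192/29 (clear depth 29)
  lookup 163.28.206.7: bits 10100011000111001100111000000111 walk d0:-→d1:-→d2:-→d3:-→d4:-→d5:-→d6:-→d7:-→d8:-→d9:-→d10:-→d11:-→d12:-→d13:-→d14:-→d15:-→d16:-→d17:-→d18:-→d19:-→d20:-→d21:-→d22:-→d23:-→d24:-→d25:-→d26:-→d27:-→d28:-→d29:-→d30:-→d31:-→d32:H2 -> H2
  + 0.0.0.0/0 (H3) depth=0
  lookup 70.85.112.2: bits 01000110010101010111 walk d0:H3→d1:-→d2:-→d3:-→d4:-→d5:-→d6:-→d7:-→d8:-→d9:-→d10:-→d11:-→d12:-→d13:-→d14:-→d15:-→d16:-→d17:-→d18:-→d19:-→d20:H0 -> H0
  lookup 48.78.181.139: bits 00 walk d0:H3→d1:-→d2:- -> H3
  + 163.28.206.7/32 (H3) depth=32
  + 58.0.0.0/7 (H2) depth=7
  lookup 50.110.22.239: bits 0011 walk d0:H3→d1:-→d2:-→d3:-→d4:- -> H3
  del 58.0.0.0/7 (clear depth 7)
  lookup 163.28.206.7: bits 10100011000111001100111000000111 walk d0:H3→d1:-→d2:-→d3:-→d4:-→d5:-→d6:-→d7:-→d8:-→d9:-→d10:-→d11:-→d12:-→d13:-→d14:-→d15:-→d16:-→d17:-→d18:-→d19:-→d20:-→d21:-→d22:-→d23:-→d24:-→d25:-→d26:-→d27:-→d28:-→d29:-→d30:-→d31:-→d32:H3 -> H3
  del 163.28.206.7/32 (clear depth 32)
  + 20.0.94.199/32 (H1) depth=32
  lookup 70.85.114.28: bits 01000110010101010111 walk d0:H3→d1:-→d2:-→d3:-→d4:-→d5:-→d6:-→d7:-→d8:-→d9:-→d10:-→d11:-→d12:-→d13:-→d14:-→d15:-→d16:-→d17:-→d18:-→d19:-→d20:H0 -> H0
  del 20.0.94.199/32 (clear depth 32)
  lookup 70.85.112.3: bits 01000110010101010111 walk d0:H3→d1:-→d2:-→d3:-→d4:-→d5:-→d6:-→d7:-→d8:-→d9:-→d10:-→d11:-→d12:-→d13:-→d14:-→d15:-→d16:-→d17:-→d18:-→d19:-→d20:H0 -> H0
  lookup 17.251.64.1: bits 00010 walk d0:H3→d1:-→d2:-→d3:-→d4:-→d5:- -> H3
  + 70.85.116.160/28 (H0) depth=28
  + 59.122.130.0/26 (H3) depth=26
  + 64.0.0.0/5 (H0) depth=5
  lookup 169.248.241.162: bits 1010 walk d0:H3→d1:-→d2:-→d3:-→d4:- -> H3
  lookup 70.85.116.160: bits 0100011001010101011101001010 walk d0:H3→d1:-→d2:-→d3:-→d4:-→d5:H0→d6:-→d7:-→d8:-→d9:-→d10:-→d11:-→d12:-→d13:-→d14:-→d15:-→d16:-→d17:-→d18:-→d19:-→d20:H0→d21:-→d22:-→d23:-→d24:-→d25:-→d26:-→d27:-→d28:H0 -> H0

== LOOKUPS ==
["H3","H3","H2","H0","H3","H3","H3","H0","H0","H3","H3","H0"]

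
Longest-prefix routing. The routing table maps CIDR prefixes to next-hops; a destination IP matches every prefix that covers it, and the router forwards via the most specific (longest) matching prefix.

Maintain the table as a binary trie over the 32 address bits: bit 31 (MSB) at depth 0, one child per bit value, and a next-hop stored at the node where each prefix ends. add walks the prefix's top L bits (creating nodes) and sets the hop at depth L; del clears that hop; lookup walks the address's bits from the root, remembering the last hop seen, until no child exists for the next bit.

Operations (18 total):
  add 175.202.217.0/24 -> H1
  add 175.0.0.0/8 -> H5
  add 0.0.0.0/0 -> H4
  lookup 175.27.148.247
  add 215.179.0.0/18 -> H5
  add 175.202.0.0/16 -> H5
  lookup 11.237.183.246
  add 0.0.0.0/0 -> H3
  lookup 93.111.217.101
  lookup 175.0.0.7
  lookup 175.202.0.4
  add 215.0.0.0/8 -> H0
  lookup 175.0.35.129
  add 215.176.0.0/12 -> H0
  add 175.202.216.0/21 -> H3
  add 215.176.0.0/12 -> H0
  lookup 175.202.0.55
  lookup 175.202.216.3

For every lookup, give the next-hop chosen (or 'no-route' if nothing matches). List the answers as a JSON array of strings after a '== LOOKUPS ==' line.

Trace:
  + 175.202.217.0/24 (H1) depth=24
  + 175.0.0.0/8 (H5) depth=8
  + 0.0.0.0/0 (H4) depth=0
  lookup 175.27.148.247: bits 10101111 walk d0:H4→d1:-→d2:-→d3:-→d4:-→d5:-→d6:-→d7:-→d8:H5 -> H5
  + 215.179.0.0/18 (H5) depth=18
  + 175.202.0.0/16 (H5) depth=16
  lookup 11.237.183.246: bits ε walk d0:H4 -> H4
  + 0.0.0.0/0 (H3) depth=0
  lookup 93.111.217.101: bits ε walk d0:H3 -> H3
  lookup 175.0.0.7: bits 10101111 walk d0:H3→d1:-→d2:-→d3:-→d4:-→d5:-→d6:-→d7:-→d8:H5 -> H5
  lookup 175.202.0.4: bits 1010111111001010 walk d0:H3→d1:-→d2:-→d3:-→d4:-→d5:-→d6:-→d7:-→d8:H5→d9:-→d10:-→d11:-→d12:-→d13:-→d14:-→d15:-→d16:H5 -> H5
  + 215.0.0.0/8 (H0) depth=8
  lookup 175.0.35.129: bits 10101111 walk d0:H3→d1:-→d2:-→d3:-→d4:-→d5:-→d6:-→d7:-→d8:H5 -> H5
  + 215.176.0.0/12 (H0) depth=12
  + 175.202.216.0/21 (H3) depth=21
  + 215.176.0.0/12 (H0) depth=12
  lookup 175.202.0.55: bits 1010111111001010 walk d0:H3→d1:-→d2:-→d3:-→d4:-→d5:-→d6:-→d7:-→d8:H5→d9:-→d10:-→d11:-→d12:-→d13:-→d14:-→d15:-→d16:H5 -> H5
  lookup 175.202.216.3: bits 10101111110010101101100 walk d0:H3→d1:-→d2:-→d3:-→d4:-→d5:-→d6:-→d7:-→d8:H5→d9:-→d10:-→d11:-→d12:-→d13:-→d14:-→d15:-→d16:H5→d17:-→d18:-→d19:-→d20:-→d21:H3→d22:-→d23:- -> H3

== LOOKUPS ==
["H5","H4","H3","H5","H5","H5","H5","H3"]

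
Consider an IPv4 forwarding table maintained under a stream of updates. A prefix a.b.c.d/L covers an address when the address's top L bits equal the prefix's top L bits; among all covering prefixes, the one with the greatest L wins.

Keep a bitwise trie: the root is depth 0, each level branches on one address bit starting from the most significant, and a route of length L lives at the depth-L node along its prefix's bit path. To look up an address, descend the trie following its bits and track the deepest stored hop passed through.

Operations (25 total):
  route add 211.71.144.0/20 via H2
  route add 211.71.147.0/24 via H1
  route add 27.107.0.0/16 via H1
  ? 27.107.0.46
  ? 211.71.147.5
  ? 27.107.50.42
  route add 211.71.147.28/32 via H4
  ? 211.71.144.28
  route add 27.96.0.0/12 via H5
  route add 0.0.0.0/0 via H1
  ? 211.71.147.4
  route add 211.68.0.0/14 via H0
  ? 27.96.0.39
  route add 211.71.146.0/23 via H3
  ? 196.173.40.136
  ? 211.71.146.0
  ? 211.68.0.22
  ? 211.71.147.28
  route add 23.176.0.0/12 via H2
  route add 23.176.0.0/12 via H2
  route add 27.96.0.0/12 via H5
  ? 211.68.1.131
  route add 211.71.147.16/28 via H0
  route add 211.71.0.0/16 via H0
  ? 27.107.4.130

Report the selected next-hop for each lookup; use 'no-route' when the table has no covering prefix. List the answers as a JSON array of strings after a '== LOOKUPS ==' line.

Trace:
  add 211.71.144.0/20 -> H2 at depth 20
  add 211.71.147.0/24 -> H1 at depth 24
  add 27.107.0.0/16 -> H1 at depth 16
  lookup 27.107.0.46: bits 0001101101101011 walk d0:-→d1:-→d2:-→d3:-→d4:-→d5:-→d6:-→d7:-→d8:-→d9:-→d10:-→d11:-→d12:-→d13:-→d14:-→d15:-→d16:H1 -> H1
  lookup 211.71.147.5: bits 110100110100011110010011 walk d0:-→d1:-→d2:-→d3:-→d4:-→d5:-→d6:-→d7:-→d8:-→d9:-→d10:-→d11:-→d12:-→d13:-→d14:-→d15:-→d16:-→d17:-→d18:-→d19:-→d20:H2→d21:-→d22:-→d23:-→d24:H1 -> H1
  lookup 27.107.50.42: bits 0001101101101011 walk d0:-→d1:-→d2:-→d3:-→d4:-→d5:-→d6:-→d7:-→d8:-→d9:-→d10:-→d11:-→d12:-→d13:-→d14:-→d15:-→d16:H1 -> H1
  add 211.71.147.28/32 -> H4 at depth 32
  lookup 211.71.144.28: bits 1101001101000111100100 walk d0:-→d1:-→d2:-→d3:-→d4:-→d5:-→d6:-→d7:-→d8:-→d9:-→d10:-→d11:-→d12:-→d13:-→d14:-→d15:-→d16:-→d17:-→d18:-→d19:-→d20:H2→d21:-→d22:- -> H2
  add 27.96.0.0/12 -> H5 at depth 12
  add 0.0.0.0/0 -> H1 at depth 0
  lookup 211.71.147.4: bits 110100110100011110010011000 walk d0:H1→d1:-→d2:-→d3:-→d4:-→d5:-→d6:-→d7:-→d8:-→d9:-→d10:-→d11:-→d12:-→d13:-→d14:-→d15:-→d16:-→d17:-→d18:-→d19:-→d20:H2→d21:-→d22:-→d23:-→d24:H1→d25:-→d26:-→d27:- -> H1
  add 211.68.0.0/14 -> H0 at depth 14
  lookup 27.96.0.39: bits 000110110110 walk d0:H1→d1:-→d2:-→d3:-→d4:-→d5:-→d6:-→d7:-→d8:-→d9:-→d10:-→d11:-→d12:H5 -> H5
  add 211.71.146.0/23 -> H3 at depth 23
  lookup 196.173.40.136: bits 110 walk d0:H1→d1:-→d2:-→d3:- -> H1
  lookup 211.71.146.0: bits 11010011010001111001001 walk d0:H1→d1:-→d2:-→d3:-→d4:-→d5:-→d6:-→d7:-→d8:-→d9:-→d10:-→d11:-→d12:-→d13:-→d14:H0→d15:-→d16:-→d17:-→d18:-→d19:-→d20:H2→d21:-→d22:-→d23:H3 -> H3
  lookup 211.68.0.22: bits 11010011010001 walk d0:H1→d1:-→d2:-→d3:-→d4:-→d5:-→d6:-→d7:-→d8:-→d9:-→d10:-→d11:-→d12:-→d13:-→d14:H0 -> H0
  lookup 211.71.147.28: bits 11010011010001111001001100011100 walk d0:H1→d1:-→d2:-→d3:-→d4:-→d5:-→d6:-→d7:-→d8:-→d9:-→d10:-→d11:-→d12:-→d13:-→d14:H0→d15:-→d16:-→d17:-→d18:-→d19:-→d20:H2→d21:-→d22:-→d23:H3→d24:H1→d25:-→d26:-→d27:-→d28:-→d29:-→d30:-→d31:-→d32:H4 -> H4
  add 23.176.0.0/12 -> H2 at depth 12
  add 23.176.0.0/12 -> H2 at depth 12
  add 27.96.0.0/12 -> H5 at depth 12
  lookup 211.68.1.131: bits 11010011010001 walk d0:H1→d1:-→d2:-→d3:-→d4:-→d5:-→d6:-→d7:-→d8:-→d9:-→d10:-→d11:-→d12:-→d13:-→d14:H0 -> H0
  add 211.71.147.16/28 -> H0 at depth 28
  add 211.71.0.0/16 -> H0 at depth 16
  lookup 27.107.4.130: bits 0001101101101011 walk d0:H1→d1:-→d2:-→d3:-→d4:-→d5:-→d6:-→d7:-→d8:-→d9:-→d10:-→d11:-→d12:H5→d13:-→d14:-→d15:-→d16:H1 -> H1

== LOOKUPS ==
["H1","H1","H1","H2","H1","H5","H1","H3","H0","H4","H0","H1"]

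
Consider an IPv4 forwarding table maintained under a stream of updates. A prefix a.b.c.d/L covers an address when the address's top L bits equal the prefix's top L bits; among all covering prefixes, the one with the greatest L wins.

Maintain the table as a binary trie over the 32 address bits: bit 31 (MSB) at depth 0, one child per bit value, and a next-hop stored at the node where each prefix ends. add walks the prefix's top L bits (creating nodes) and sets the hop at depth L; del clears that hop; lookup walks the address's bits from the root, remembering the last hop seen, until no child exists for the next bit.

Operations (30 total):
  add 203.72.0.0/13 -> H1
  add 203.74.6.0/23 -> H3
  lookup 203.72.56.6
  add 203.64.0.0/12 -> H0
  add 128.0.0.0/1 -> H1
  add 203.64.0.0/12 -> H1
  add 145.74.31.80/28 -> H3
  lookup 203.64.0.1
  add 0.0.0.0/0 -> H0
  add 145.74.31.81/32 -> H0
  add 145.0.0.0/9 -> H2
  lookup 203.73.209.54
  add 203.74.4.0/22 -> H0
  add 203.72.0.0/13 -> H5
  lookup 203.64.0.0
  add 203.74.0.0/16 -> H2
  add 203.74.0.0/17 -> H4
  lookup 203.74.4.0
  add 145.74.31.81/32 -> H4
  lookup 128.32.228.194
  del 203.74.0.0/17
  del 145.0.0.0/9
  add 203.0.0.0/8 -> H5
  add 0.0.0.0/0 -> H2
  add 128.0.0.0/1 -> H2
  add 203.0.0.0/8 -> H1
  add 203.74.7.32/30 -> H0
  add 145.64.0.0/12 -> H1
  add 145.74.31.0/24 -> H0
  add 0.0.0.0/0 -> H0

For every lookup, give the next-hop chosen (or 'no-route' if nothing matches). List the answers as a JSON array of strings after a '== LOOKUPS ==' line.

Process each operation:
  + 203.72.0.0/13 (H1) depth=13
  + 203.74.6.0/23 (H3) depth=23
  ? 203.72.56.6  path d0:-→d1:-→d2:-→d3:-→d4:-→d5:-→d6:-→d7:-→d8:-→d9:-→d10:-→d11:-→d12:-→d13:H1→d14:-  best=H1
  + 203.64.0.0/12 (H0) depth=12
  + 128.0.0.0/1 (H1) depth=1
  + 203.64.0.0/12 (H1) depth=12
  + 145.74.31.80/28 (H3) depth=28
  ? 203.64.0.1  path d0:-→d1:H1→d2:-→d3:-→d4:-→d5:-→d6:-→d7:-→d8:-→d9:-→d10:-→d11:-→d12:H1  best=H1
  + 0.0.0.0/0 (H0) depth=0
  + 145.74.31.81/32 (H0) depth=32
  + 145.0.0.0/9 (H2) depth=9
  ? 203.73.209.54  path d0:H0→d1:H1→d2:-→d3:-→d4:-→d5:-→d6:-→d7:-→d8:-→d9:-→d10:-→d11:-→d12:H1→d13:H1→d14:-  best=H1
  + 203.74.4.0/22 (H0) depth=22
  + 203.72.0.0/13 (H5) depth=13
  ? 203.64.0.0  path d0:H0→d1:H1→d2:-→d3:-→d4:-→d5:-→d6:-→d7:-→d8:-→d9:-→d10:-→d11:-→d12:H1  best=H1
  + 203.74.0.0/16 (H2) depth=16
  + 203.74.0.0/17 (H4) depth=17
  ? 203.74.4.0  path d0:H0→d1:H1→d2:-→d3:-→d4:-→d5:-→d6:-→d7:-→d8:-→d9:-→d10:-→d11:-→d12:H1→d13:H5→d14:-→d15:-→d16:H2→d17:H4→d18:-→d19:-→d20:-→d21:-→d22:H0  best=H0
  + 145.74.31.81/32 (H4) depth=32
  ? 128.32.228.194  path d0:H0→d1:H1→d2:-→d3:-  best=H1
  - 203.74.0.0/17 clear@17
  - 145.0.0.0/9 clear@9
  + 203.0.0.0/8 (H5) depth=8
  + 0.0.0.0/0 (H2) depth=0
  + 128.0.0.0/1 (H2) depth=1
  + 203.0.0.0/8 (H1) depth=8
  + 203.74.7.32/30 (H0) depth=30
  + 145.64.0.0/12 (H1) depth=12
  + 145.74.31.0/24 (H0) depth=24
  + 0.0.0.0/0 (H0) depth=0

== LOOKUPS ==
["H1","H1","H1","H1","H0","H1"]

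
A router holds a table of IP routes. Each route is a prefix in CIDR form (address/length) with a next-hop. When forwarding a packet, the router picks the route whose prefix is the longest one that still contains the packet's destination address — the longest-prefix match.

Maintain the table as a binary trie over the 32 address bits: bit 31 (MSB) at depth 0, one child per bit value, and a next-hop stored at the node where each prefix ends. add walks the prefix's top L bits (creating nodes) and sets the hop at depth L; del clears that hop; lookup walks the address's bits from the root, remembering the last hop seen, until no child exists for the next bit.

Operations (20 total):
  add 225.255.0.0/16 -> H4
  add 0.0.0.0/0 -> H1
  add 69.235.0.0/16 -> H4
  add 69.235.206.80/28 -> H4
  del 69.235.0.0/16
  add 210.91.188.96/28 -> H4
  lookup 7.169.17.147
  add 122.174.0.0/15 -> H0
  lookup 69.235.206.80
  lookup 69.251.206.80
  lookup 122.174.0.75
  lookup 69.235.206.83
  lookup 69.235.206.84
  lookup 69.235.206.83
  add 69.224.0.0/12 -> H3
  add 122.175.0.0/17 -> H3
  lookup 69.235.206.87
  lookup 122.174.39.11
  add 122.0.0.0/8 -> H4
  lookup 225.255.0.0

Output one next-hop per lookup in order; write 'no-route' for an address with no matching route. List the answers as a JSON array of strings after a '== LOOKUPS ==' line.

Process each operation:
  add 225.255.0.0/16 -> H4 at depth 16
  add 0.0.0.0/0 -> H1 at depth 0
  add 69.235.0.0/16 -> H4 at depth 16
  add 69.235.206.80/28 -> H4 at depth 28
  - 69.235.0.0/16 clear@16
  add 210.91.188.96/28 -> H4 at depth 28
  Q 7.169.17.147: descend 0 ; hops seen [H1] ; pick H1
  add 122.174.0.0/15 -> H0 at depth 15
  Q 69.235.206.80: descend 0100010111101011110011100101 ; hops seen [H1,H4] ; pick H4
  Q 69.251.206.80: descend 01000101111 ; hops seen [H1] ; pick H1
  Q 122.174.0.75: descend 011110101010111 ; hops seen [H1,H0] ; pick H0
  Q 69.235.206.83: descend 0100010111101011110011100101 ; hops seen [H1,H4] ; pick H4
  Q 69.235.206.84: descend 0100010111101011110011100101 ; hops seen [H1,H4] ; pick H4
  Q 69.235.206.83: descend 0100010111101011110011100101 ; hops seen [H1,H4] ; pick H4
  add 69.224.0.0/12 -> H3 at depth 12
  add 122.175.0.0/17 -> H3 at depth 17
  Q 69.235.206.87: descend 0100010111101011110011100101 ; hops seen [H1,H3,H4] ; pick H4
  Q 122.174.39.11: descend 011110101010111 ; hops seen [H1,H0] ; pick H0
  add 122.0.0.0/8 -> H4 at depth 8
  Q 225.255.0.0: descend 1110000111111111 ; hops seen [H1,H4] ; pick H4

== LOOKUPS ==
["H1","H4","H1","H0","H4","H4","H4","H4","H0","H4"]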